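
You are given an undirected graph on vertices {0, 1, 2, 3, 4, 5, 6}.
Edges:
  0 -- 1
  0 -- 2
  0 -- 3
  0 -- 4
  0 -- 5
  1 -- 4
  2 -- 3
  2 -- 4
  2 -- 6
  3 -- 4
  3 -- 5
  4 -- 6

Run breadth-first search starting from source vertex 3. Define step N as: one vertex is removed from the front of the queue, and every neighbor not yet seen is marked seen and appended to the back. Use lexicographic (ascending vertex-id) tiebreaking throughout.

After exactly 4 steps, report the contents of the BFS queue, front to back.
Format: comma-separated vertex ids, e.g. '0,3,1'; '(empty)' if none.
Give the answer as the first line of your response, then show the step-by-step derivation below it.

5,1,6

step 1: dequeue 3; queue=[0,2,4,5]; order=3
step 2: dequeue 0; queue=[2,4,5,1]; order=3,0
step 3: dequeue 2; queue=[4,5,1,6]; order=3,0,2
step 4: dequeue 4; queue=[5,1,6]; order=3,0,2,4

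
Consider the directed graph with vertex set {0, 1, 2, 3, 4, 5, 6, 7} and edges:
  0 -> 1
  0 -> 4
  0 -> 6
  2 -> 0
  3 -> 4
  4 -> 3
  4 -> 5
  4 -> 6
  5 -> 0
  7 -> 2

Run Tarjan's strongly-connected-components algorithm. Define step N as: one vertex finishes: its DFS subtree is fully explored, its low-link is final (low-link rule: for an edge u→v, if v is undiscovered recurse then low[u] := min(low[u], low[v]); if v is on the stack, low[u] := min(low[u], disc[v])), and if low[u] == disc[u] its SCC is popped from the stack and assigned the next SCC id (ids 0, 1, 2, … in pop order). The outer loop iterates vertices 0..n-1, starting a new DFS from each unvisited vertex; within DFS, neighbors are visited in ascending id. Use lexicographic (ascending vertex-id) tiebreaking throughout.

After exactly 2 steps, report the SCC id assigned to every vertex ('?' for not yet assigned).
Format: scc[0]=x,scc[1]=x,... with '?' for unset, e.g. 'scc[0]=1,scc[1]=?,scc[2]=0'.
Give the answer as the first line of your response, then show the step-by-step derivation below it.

scc[0]=?,scc[1]=0,scc[2]=?,scc[3]=?,scc[4]=?,scc[5]=?,scc[6]=?,scc[7]=?

step 1: low=(low[0]=0,low[1]=1,low[2]=?,low[3]=?,low[4]=?,low[5]=?,low[6]=?,low[7]=?); scc=(scc[0]=?,scc[1]=0,scc[2]=?,scc[3]=?,scc[4]=?,scc[5]=?,scc[6]=?,scc[7]=?)
step 2: low=(low[0]=0,low[1]=1,low[2]=?,low[3]=2,low[4]=2,low[5]=?,low[6]=?,low[7]=?); scc=(scc[0]=?,scc[1]=0,scc[2]=?,scc[3]=?,scc[4]=?,scc[5]=?,scc[6]=?,scc[7]=?)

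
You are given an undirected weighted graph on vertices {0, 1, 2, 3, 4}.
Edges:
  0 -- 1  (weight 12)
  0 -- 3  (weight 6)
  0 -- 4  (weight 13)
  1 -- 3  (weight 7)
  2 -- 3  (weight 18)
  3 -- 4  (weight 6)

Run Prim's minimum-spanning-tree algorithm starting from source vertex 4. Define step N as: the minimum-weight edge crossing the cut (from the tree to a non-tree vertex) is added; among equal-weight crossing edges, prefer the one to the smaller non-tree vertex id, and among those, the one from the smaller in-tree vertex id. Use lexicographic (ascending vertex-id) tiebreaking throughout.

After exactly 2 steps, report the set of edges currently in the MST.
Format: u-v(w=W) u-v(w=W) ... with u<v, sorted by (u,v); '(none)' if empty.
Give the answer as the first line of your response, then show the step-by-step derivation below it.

0-3(w=6) 3-4(w=6)

step 1: add edge 3-4 (w=6); MST = {3-4(w=6)}
step 2: add edge 0-3 (w=6); MST = {0-3(w=6) 3-4(w=6)}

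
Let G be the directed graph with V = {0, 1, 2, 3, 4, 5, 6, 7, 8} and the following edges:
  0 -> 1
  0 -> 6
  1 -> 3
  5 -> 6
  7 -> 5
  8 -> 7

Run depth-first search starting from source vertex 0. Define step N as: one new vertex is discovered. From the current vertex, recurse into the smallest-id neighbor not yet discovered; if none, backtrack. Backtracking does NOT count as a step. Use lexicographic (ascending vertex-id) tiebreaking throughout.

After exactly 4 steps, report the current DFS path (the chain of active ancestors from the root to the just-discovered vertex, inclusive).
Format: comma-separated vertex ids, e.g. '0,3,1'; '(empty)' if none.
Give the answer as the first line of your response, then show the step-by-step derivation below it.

0,6

step 1: discover 0; path=0; order=0
step 2: discover 1; path=0>1; order=0,1
step 3: discover 3; path=0>1>3; order=0,1,3
step 4: discover 6; path=0>6; order=0,1,3,6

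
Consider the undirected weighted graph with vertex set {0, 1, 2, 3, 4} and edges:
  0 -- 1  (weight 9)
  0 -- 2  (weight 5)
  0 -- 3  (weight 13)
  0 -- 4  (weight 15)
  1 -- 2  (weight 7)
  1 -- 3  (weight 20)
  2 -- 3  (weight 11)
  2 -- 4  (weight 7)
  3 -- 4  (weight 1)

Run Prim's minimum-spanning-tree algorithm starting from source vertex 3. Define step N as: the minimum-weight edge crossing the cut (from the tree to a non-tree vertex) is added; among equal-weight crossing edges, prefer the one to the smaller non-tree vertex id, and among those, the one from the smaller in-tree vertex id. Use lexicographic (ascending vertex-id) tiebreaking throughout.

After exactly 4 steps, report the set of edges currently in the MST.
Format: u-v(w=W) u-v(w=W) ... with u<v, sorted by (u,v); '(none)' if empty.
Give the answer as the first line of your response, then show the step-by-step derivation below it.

0-2(w=5) 1-2(w=7) 2-4(w=7) 3-4(w=1)

step 1: add edge 3-4 (w=1); MST = {3-4(w=1)}
step 2: add edge 2-4 (w=7); MST = {2-4(w=7) 3-4(w=1)}
step 3: add edge 0-2 (w=5); MST = {0-2(w=5) 2-4(w=7) 3-4(w=1)}
step 4: add edge 1-2 (w=7); MST = {0-2(w=5) 1-2(w=7) 2-4(w=7) 3-4(w=1)}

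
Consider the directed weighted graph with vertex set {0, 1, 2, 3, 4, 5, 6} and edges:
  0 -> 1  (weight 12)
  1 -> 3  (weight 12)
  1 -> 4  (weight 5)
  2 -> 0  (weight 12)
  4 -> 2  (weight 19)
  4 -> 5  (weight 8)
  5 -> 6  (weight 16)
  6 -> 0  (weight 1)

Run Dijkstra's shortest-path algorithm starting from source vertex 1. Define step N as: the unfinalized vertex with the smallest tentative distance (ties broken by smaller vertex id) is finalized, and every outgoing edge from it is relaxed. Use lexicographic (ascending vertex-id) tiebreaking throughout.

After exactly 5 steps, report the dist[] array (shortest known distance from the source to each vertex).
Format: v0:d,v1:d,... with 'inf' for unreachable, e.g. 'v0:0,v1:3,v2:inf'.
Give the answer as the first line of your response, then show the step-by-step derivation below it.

v0:36,v1:0,v2:24,v3:12,v4:5,v5:13,v6:29

step 1: dist = v0:inf,v1:0,v2:inf,v3:12,v4:5,v5:inf,v6:inf
step 2: dist = v0:inf,v1:0,v2:24,v3:12,v4:5,v5:13,v6:inf
step 3: dist = v0:inf,v1:0,v2:24,v3:12,v4:5,v5:13,v6:inf
step 4: dist = v0:inf,v1:0,v2:24,v3:12,v4:5,v5:13,v6:29
step 5: dist = v0:36,v1:0,v2:24,v3:12,v4:5,v5:13,v6:29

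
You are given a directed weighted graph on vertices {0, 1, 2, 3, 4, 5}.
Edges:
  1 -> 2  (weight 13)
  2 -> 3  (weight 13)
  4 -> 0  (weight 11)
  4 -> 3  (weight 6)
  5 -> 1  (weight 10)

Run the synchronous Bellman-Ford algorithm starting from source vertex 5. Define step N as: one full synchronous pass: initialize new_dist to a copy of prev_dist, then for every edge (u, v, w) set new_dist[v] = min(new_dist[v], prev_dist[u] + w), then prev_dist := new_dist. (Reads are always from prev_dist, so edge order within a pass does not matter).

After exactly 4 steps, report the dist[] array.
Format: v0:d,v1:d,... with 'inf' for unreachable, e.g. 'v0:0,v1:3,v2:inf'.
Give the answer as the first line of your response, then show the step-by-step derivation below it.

v0:inf,v1:10,v2:23,v3:36,v4:inf,v5:0

step 1: dist = v0:inf,v1:10,v2:inf,v3:inf,v4:inf,v5:0
step 2: dist = v0:inf,v1:10,v2:23,v3:inf,v4:inf,v5:0
step 3: dist = v0:inf,v1:10,v2:23,v3:36,v4:inf,v5:0
step 4: dist = v0:inf,v1:10,v2:23,v3:36,v4:inf,v5:0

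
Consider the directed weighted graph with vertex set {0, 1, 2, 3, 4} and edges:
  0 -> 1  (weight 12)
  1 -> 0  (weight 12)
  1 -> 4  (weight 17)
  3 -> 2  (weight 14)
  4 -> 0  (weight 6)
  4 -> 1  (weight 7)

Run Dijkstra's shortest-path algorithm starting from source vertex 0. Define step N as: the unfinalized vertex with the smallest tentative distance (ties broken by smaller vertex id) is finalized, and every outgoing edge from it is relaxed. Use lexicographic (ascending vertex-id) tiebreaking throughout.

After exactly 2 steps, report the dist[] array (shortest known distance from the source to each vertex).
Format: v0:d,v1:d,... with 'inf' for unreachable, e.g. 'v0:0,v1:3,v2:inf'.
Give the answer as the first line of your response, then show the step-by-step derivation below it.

v0:0,v1:12,v2:inf,v3:inf,v4:29

step 1: dist = v0:0,v1:12,v2:inf,v3:inf,v4:inf
step 2: dist = v0:0,v1:12,v2:inf,v3:inf,v4:29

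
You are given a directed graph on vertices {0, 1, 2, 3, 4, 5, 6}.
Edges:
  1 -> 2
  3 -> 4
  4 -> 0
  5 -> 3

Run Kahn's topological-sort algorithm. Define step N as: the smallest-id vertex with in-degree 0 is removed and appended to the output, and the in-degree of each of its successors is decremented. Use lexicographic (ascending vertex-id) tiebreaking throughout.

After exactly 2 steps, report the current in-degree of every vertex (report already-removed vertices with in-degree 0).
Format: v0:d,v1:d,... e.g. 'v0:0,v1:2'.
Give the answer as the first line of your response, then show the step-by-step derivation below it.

v0:1,v1:0,v2:0,v3:1,v4:1,v5:0,v6:0

step 1: output 1; order=[1]; indeg=(1,0,0,1,1,0,0)
step 2: output 2; order=[1,2]; indeg=(1,0,0,1,1,0,0)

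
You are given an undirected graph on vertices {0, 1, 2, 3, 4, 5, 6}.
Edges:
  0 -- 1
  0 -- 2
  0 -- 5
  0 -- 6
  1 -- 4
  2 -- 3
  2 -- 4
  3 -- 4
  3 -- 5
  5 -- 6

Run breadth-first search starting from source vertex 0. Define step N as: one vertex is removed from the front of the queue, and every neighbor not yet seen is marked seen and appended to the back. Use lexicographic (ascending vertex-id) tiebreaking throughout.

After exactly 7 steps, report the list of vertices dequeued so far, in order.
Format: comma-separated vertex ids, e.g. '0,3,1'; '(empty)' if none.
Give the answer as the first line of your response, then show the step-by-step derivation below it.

0,1,2,5,6,4,3

step 1: dequeue 0; queue=[1,2,5,6]; order=0
step 2: dequeue 1; queue=[2,5,6,4]; order=0,1
step 3: dequeue 2; queue=[5,6,4,3]; order=0,1,2
step 4: dequeue 5; queue=[6,4,3]; order=0,1,2,5
step 5: dequeue 6; queue=[4,3]; order=0,1,2,5,6
step 6: dequeue 4; queue=[3]; order=0,1,2,5,6,4
step 7: dequeue 3; queue=[(empty)]; order=0,1,2,5,6,4,3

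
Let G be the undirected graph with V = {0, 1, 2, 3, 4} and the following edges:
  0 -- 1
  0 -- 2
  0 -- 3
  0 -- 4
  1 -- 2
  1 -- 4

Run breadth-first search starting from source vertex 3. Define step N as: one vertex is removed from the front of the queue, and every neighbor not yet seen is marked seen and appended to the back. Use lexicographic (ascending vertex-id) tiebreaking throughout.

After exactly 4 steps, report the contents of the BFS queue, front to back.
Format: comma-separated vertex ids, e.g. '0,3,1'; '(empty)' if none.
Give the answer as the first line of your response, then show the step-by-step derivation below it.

4

step 1: dequeue 3; queue=[0]; order=3
step 2: dequeue 0; queue=[1,2,4]; order=3,0
step 3: dequeue 1; queue=[2,4]; order=3,0,1
step 4: dequeue 2; queue=[4]; order=3,0,1,2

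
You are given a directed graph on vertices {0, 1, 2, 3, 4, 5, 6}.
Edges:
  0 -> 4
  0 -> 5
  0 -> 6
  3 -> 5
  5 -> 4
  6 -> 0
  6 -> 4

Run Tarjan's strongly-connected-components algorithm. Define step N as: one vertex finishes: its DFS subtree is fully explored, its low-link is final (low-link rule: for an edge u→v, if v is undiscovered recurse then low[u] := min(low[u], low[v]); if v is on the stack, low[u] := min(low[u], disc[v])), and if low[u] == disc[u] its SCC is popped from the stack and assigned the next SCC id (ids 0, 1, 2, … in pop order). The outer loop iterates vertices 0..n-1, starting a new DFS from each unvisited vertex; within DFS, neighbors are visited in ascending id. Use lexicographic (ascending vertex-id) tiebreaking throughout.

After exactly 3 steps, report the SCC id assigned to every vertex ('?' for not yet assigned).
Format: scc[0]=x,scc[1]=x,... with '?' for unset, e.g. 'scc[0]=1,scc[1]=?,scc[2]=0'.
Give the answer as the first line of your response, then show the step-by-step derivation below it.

scc[0]=?,scc[1]=?,scc[2]=?,scc[3]=?,scc[4]=0,scc[5]=1,scc[6]=?

step 1: low=(low[0]=0,low[1]=?,low[2]=?,low[3]=?,low[4]=1,low[5]=?,low[6]=?); scc=(scc[0]=?,scc[1]=?,scc[2]=?,scc[3]=?,scc[4]=0,scc[5]=?,scc[6]=?)
step 2: low=(low[0]=0,low[1]=?,low[2]=?,low[3]=?,low[4]=1,low[5]=2,low[6]=?); scc=(scc[0]=?,scc[1]=?,scc[2]=?,scc[3]=?,scc[4]=0,scc[5]=1,scc[6]=?)
step 3: low=(low[0]=0,low[1]=?,low[2]=?,low[3]=?,low[4]=1,low[5]=2,low[6]=0); scc=(scc[0]=?,scc[1]=?,scc[2]=?,scc[3]=?,scc[4]=0,scc[5]=1,scc[6]=?)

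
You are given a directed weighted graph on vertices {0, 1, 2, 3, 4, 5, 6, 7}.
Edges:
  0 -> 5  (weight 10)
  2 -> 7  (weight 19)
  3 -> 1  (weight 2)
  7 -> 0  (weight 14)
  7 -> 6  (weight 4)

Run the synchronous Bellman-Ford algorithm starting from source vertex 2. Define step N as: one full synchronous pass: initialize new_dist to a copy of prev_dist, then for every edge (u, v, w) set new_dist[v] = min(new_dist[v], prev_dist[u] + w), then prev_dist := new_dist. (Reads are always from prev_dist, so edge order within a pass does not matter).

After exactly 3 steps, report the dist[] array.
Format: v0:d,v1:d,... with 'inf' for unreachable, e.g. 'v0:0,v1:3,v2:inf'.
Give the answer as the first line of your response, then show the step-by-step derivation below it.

v0:33,v1:inf,v2:0,v3:inf,v4:inf,v5:43,v6:23,v7:19

step 1: dist = v0:inf,v1:inf,v2:0,v3:inf,v4:inf,v5:inf,v6:inf,v7:19
step 2: dist = v0:33,v1:inf,v2:0,v3:inf,v4:inf,v5:inf,v6:23,v7:19
step 3: dist = v0:33,v1:inf,v2:0,v3:inf,v4:inf,v5:43,v6:23,v7:19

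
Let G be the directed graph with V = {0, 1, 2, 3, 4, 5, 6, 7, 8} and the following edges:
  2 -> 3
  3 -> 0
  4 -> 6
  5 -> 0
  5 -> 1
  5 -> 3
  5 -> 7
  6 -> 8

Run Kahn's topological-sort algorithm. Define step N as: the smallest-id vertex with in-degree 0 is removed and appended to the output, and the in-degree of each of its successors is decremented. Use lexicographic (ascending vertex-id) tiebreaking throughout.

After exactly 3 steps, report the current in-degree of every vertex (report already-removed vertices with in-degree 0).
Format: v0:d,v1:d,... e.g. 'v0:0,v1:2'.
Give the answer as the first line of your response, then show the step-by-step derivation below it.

v0:1,v1:0,v2:0,v3:0,v4:0,v5:0,v6:0,v7:0,v8:1

step 1: output 2; order=[2]; indeg=(2,1,0,1,0,0,1,1,1)
step 2: output 4; order=[2,4]; indeg=(2,1,0,1,0,0,0,1,1)
step 3: output 5; order=[2,4,5]; indeg=(1,0,0,0,0,0,0,0,1)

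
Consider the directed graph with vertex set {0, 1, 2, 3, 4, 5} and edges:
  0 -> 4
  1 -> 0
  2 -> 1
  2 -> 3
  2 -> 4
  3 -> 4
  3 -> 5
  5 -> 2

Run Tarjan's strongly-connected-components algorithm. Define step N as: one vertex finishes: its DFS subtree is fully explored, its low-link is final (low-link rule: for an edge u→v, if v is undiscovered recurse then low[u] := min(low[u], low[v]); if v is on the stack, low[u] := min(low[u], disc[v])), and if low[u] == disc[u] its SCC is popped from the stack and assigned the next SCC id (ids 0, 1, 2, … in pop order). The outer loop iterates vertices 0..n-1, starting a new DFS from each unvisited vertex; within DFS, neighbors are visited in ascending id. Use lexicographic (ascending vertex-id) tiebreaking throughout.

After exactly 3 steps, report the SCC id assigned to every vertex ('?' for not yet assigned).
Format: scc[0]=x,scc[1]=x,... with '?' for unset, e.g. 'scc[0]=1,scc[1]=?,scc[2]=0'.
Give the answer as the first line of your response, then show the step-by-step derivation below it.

scc[0]=1,scc[1]=2,scc[2]=?,scc[3]=?,scc[4]=0,scc[5]=?

step 1: low=(low[0]=0,low[1]=?,low[2]=?,low[3]=?,low[4]=1,low[5]=?); scc=(scc[0]=?,scc[1]=?,scc[2]=?,scc[3]=?,scc[4]=0,scc[5]=?)
step 2: low=(low[0]=0,low[1]=?,low[2]=?,low[3]=?,low[4]=1,low[5]=?); scc=(scc[0]=1,scc[1]=?,scc[2]=?,scc[3]=?,scc[4]=0,scc[5]=?)
step 3: low=(low[0]=0,low[1]=2,low[2]=?,low[3]=?,low[4]=1,low[5]=?); scc=(scc[0]=1,scc[1]=2,scc[2]=?,scc[3]=?,scc[4]=0,scc[5]=?)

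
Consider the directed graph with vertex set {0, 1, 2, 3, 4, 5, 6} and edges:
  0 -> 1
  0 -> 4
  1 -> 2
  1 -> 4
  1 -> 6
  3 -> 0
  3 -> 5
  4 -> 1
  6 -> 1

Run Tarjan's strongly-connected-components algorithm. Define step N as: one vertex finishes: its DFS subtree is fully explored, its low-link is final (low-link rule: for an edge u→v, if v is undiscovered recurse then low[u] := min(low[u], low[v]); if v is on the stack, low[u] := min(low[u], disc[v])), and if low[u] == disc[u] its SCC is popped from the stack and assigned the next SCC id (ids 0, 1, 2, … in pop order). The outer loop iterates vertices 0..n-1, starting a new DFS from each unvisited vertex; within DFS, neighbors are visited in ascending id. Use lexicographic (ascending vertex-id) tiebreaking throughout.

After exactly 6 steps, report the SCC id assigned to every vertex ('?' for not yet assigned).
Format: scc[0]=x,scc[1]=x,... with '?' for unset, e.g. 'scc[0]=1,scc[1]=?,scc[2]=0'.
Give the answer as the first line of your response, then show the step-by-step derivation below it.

scc[0]=2,scc[1]=1,scc[2]=0,scc[3]=?,scc[4]=1,scc[5]=3,scc[6]=1

step 1: low=(low[0]=0,low[1]=1,low[2]=2,low[3]=?,low[4]=?,low[5]=?,low[6]=?); scc=(scc[0]=?,scc[1]=?,scc[2]=0,scc[3]=?,scc[4]=?,scc[5]=?,scc[6]=?)
step 2: low=(low[0]=0,low[1]=1,low[2]=2,low[3]=?,low[4]=1,low[5]=?,low[6]=?); scc=(scc[0]=?,scc[1]=?,scc[2]=0,scc[3]=?,scc[4]=?,scc[5]=?,scc[6]=?)
step 3: low=(low[0]=0,low[1]=1,low[2]=2,low[3]=?,low[4]=1,low[5]=?,low[6]=1); scc=(scc[0]=?,scc[1]=?,scc[2]=0,scc[3]=?,scc[4]=?,scc[5]=?,scc[6]=?)
step 4: low=(low[0]=0,low[1]=1,low[2]=2,low[3]=?,low[4]=1,low[5]=?,low[6]=1); scc=(scc[0]=?,scc[1]=1,scc[2]=0,scc[3]=?,scc[4]=1,scc[5]=?,scc[6]=1)
step 5: low=(low[0]=0,low[1]=1,low[2]=2,low[3]=?,low[4]=1,low[5]=?,low[6]=1); scc=(scc[0]=2,scc[1]=1,scc[2]=0,scc[3]=?,scc[4]=1,scc[5]=?,scc[6]=1)
step 6: low=(low[0]=0,low[1]=1,low[2]=2,low[3]=5,low[4]=1,low[5]=6,low[6]=1); scc=(scc[0]=2,scc[1]=1,scc[2]=0,scc[3]=?,scc[4]=1,scc[5]=3,scc[6]=1)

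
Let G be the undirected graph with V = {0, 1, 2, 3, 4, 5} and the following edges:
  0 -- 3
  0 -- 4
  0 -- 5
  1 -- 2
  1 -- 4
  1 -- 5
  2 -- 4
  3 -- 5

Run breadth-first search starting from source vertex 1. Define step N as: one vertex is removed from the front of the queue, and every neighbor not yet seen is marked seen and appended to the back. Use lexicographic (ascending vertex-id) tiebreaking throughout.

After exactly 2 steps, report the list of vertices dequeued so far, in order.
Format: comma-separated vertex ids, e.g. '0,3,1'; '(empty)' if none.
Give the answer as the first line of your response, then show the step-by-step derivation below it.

1,2

step 1: dequeue 1; queue=[2,4,5]; order=1
step 2: dequeue 2; queue=[4,5]; order=1,2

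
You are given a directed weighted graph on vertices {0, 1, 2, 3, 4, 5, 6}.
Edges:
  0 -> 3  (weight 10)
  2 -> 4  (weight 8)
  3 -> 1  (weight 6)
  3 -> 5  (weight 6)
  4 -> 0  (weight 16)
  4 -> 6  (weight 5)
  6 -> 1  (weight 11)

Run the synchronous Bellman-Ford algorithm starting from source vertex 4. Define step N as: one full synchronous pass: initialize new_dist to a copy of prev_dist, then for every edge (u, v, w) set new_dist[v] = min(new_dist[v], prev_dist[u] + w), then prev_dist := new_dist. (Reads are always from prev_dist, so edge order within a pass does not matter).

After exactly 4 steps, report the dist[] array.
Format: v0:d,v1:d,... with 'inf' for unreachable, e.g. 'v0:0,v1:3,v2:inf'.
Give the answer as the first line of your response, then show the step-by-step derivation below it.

v0:16,v1:16,v2:inf,v3:26,v4:0,v5:32,v6:5

step 1: dist = v0:16,v1:inf,v2:inf,v3:inf,v4:0,v5:inf,v6:5
step 2: dist = v0:16,v1:16,v2:inf,v3:26,v4:0,v5:inf,v6:5
step 3: dist = v0:16,v1:16,v2:inf,v3:26,v4:0,v5:32,v6:5
step 4: dist = v0:16,v1:16,v2:inf,v3:26,v4:0,v5:32,v6:5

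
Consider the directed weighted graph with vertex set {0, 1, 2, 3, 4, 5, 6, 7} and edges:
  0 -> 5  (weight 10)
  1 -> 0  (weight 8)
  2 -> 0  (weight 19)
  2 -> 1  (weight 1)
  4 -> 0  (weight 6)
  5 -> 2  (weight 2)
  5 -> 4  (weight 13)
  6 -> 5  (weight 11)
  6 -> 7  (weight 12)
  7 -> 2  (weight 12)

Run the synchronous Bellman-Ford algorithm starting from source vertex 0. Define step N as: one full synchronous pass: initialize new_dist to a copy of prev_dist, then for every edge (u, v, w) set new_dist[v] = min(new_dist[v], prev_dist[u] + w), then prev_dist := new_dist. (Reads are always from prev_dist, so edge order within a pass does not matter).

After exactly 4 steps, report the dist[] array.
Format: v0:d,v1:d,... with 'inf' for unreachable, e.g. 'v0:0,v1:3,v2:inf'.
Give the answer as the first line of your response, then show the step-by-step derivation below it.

v0:0,v1:13,v2:12,v3:inf,v4:23,v5:10,v6:inf,v7:inf

step 1: dist = v0:0,v1:inf,v2:inf,v3:inf,v4:inf,v5:10,v6:inf,v7:inf
step 2: dist = v0:0,v1:inf,v2:12,v3:inf,v4:23,v5:10,v6:inf,v7:inf
step 3: dist = v0:0,v1:13,v2:12,v3:inf,v4:23,v5:10,v6:inf,v7:inf
step 4: dist = v0:0,v1:13,v2:12,v3:inf,v4:23,v5:10,v6:inf,v7:inf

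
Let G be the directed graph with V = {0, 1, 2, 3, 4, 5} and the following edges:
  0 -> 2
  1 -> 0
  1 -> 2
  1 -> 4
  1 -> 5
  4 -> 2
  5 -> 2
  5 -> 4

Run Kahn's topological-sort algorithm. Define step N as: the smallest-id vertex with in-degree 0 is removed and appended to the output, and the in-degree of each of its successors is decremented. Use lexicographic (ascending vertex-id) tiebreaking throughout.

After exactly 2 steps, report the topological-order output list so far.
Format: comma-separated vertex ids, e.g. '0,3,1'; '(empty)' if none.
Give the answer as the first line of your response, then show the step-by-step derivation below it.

1,0

step 1: output 1; order=[1]; indeg=(0,0,3,0,1,0)
step 2: output 0; order=[1,0]; indeg=(0,0,2,0,1,0)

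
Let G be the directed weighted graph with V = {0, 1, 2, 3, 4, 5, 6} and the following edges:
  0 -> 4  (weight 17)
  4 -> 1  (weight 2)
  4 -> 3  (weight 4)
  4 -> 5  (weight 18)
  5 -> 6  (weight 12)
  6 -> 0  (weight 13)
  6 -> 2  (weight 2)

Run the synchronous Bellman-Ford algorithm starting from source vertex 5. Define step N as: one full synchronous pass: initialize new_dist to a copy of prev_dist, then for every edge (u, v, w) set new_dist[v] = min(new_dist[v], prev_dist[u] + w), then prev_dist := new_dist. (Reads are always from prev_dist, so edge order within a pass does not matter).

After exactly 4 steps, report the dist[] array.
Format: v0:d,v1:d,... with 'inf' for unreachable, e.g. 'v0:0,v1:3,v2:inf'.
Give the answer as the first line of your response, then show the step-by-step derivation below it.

v0:25,v1:44,v2:14,v3:46,v4:42,v5:0,v6:12

step 1: dist = v0:inf,v1:inf,v2:inf,v3:inf,v4:inf,v5:0,v6:12
step 2: dist = v0:25,v1:inf,v2:14,v3:inf,v4:inf,v5:0,v6:12
step 3: dist = v0:25,v1:inf,v2:14,v3:inf,v4:42,v5:0,v6:12
step 4: dist = v0:25,v1:44,v2:14,v3:46,v4:42,v5:0,v6:12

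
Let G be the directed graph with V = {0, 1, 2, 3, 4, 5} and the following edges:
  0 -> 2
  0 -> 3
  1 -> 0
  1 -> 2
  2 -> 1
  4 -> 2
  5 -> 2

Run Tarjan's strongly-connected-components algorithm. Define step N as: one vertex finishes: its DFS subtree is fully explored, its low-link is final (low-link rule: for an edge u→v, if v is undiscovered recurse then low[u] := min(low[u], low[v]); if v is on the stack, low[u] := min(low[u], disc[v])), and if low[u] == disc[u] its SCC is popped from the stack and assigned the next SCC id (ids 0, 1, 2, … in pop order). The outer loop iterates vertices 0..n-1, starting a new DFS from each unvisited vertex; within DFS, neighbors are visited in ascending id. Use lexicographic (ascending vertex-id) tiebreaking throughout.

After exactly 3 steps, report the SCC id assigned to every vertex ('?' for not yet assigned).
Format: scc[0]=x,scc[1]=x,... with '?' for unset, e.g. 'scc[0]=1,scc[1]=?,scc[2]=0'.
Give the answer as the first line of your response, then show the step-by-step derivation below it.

scc[0]=?,scc[1]=?,scc[2]=?,scc[3]=0,scc[4]=?,scc[5]=?

step 1: low=(low[0]=0,low[1]=0,low[2]=1,low[3]=?,low[4]=?,low[5]=?); scc=(scc[0]=?,scc[1]=?,scc[2]=?,scc[3]=?,scc[4]=?,scc[5]=?)
step 2: low=(low[0]=0,low[1]=0,low[2]=0,low[3]=?,low[4]=?,low[5]=?); scc=(scc[0]=?,scc[1]=?,scc[2]=?,scc[3]=?,scc[4]=?,scc[5]=?)
step 3: low=(low[0]=0,low[1]=0,low[2]=0,low[3]=3,low[4]=?,low[5]=?); scc=(scc[0]=?,scc[1]=?,scc[2]=?,scc[3]=0,scc[4]=?,scc[5]=?)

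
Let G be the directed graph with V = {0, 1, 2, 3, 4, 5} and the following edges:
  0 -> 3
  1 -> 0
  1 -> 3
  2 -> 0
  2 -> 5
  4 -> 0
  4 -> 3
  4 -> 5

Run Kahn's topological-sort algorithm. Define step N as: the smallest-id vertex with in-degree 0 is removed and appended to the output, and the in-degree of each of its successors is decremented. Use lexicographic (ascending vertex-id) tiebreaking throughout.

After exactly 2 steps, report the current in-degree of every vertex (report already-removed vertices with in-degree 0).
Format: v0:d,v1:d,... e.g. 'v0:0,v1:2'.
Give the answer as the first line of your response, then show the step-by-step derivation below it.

v0:1,v1:0,v2:0,v3:2,v4:0,v5:1

step 1: output 1; order=[1]; indeg=(2,0,0,2,0,2)
step 2: output 2; order=[1,2]; indeg=(1,0,0,2,0,1)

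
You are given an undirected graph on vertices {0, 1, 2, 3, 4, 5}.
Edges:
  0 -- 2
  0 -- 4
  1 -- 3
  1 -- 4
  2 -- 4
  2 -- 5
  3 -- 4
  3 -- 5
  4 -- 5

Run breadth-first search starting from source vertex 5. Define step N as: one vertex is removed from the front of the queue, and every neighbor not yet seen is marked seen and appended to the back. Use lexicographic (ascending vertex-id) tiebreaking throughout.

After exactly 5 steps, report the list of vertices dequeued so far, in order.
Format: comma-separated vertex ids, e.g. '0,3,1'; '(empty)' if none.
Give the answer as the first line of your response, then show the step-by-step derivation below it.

5,2,3,4,0

step 1: dequeue 5; queue=[2,3,4]; order=5
step 2: dequeue 2; queue=[3,4,0]; order=5,2
step 3: dequeue 3; queue=[4,0,1]; order=5,2,3
step 4: dequeue 4; queue=[0,1]; order=5,2,3,4
step 5: dequeue 0; queue=[1]; order=5,2,3,4,0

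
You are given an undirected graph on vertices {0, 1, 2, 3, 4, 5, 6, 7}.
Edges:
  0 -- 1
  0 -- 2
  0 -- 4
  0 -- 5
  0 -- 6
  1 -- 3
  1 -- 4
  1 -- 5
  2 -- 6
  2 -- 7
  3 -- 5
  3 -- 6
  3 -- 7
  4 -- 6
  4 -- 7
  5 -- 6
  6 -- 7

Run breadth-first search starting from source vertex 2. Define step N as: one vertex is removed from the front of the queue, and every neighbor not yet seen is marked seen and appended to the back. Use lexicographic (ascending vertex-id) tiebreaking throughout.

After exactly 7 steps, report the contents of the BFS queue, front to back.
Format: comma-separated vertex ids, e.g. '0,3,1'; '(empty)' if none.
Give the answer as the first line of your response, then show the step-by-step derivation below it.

3

step 1: dequeue 2; queue=[0,6,7]; order=2
step 2: dequeue 0; queue=[6,7,1,4,5]; order=2,0
step 3: dequeue 6; queue=[7,1,4,5,3]; order=2,0,6
step 4: dequeue 7; queue=[1,4,5,3]; order=2,0,6,7
step 5: dequeue 1; queue=[4,5,3]; order=2,0,6,7,1
step 6: dequeue 4; queue=[5,3]; order=2,0,6,7,1,4
step 7: dequeue 5; queue=[3]; order=2,0,6,7,1,4,5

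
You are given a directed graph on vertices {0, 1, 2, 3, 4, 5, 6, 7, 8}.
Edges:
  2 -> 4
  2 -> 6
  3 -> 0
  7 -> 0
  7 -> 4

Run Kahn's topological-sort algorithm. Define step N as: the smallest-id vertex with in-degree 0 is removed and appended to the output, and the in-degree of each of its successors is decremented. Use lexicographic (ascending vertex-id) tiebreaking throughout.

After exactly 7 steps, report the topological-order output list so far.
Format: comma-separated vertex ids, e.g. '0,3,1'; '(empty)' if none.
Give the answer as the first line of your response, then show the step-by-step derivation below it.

1,2,3,5,6,7,0

step 1: output 1; order=[1]; indeg=(2,0,0,0,2,0,1,0,0)
step 2: output 2; order=[1,2]; indeg=(2,0,0,0,1,0,0,0,0)
step 3: output 3; order=[1,2,3]; indeg=(1,0,0,0,1,0,0,0,0)
step 4: output 5; order=[1,2,3,5]; indeg=(1,0,0,0,1,0,0,0,0)
step 5: output 6; order=[1,2,3,5,6]; indeg=(1,0,0,0,1,0,0,0,0)
step 6: output 7; order=[1,2,3,5,6,7]; indeg=(0,0,0,0,0,0,0,0,0)
step 7: output 0; order=[1,2,3,5,6,7,0]; indeg=(0,0,0,0,0,0,0,0,0)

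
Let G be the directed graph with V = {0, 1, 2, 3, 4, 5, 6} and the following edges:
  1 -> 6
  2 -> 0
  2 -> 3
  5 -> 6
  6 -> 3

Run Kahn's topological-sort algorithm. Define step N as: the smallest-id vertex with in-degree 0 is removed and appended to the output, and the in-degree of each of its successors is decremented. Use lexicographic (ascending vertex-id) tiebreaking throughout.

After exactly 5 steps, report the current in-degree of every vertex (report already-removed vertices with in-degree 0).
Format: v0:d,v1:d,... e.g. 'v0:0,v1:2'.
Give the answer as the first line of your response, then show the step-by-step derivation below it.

v0:0,v1:0,v2:0,v3:1,v4:0,v5:0,v6:0

step 1: output 1; order=[1]; indeg=(1,0,0,2,0,0,1)
step 2: output 2; order=[1,2]; indeg=(0,0,0,1,0,0,1)
step 3: output 0; order=[1,2,0]; indeg=(0,0,0,1,0,0,1)
step 4: output 4; order=[1,2,0,4]; indeg=(0,0,0,1,0,0,1)
step 5: output 5; order=[1,2,0,4,5]; indeg=(0,0,0,1,0,0,0)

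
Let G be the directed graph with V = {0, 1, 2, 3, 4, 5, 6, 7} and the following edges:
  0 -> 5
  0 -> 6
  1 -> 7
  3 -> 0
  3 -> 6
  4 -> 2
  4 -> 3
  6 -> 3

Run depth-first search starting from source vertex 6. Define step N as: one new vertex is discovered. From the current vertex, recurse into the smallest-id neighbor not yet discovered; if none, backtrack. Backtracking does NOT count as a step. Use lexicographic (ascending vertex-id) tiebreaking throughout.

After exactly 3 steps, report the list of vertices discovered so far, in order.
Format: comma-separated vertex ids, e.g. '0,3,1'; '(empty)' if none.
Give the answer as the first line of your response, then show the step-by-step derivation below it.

6,3,0

step 1: discover 6; path=6; order=6
step 2: discover 3; path=6>3; order=6,3
step 3: discover 0; path=6>3>0; order=6,3,0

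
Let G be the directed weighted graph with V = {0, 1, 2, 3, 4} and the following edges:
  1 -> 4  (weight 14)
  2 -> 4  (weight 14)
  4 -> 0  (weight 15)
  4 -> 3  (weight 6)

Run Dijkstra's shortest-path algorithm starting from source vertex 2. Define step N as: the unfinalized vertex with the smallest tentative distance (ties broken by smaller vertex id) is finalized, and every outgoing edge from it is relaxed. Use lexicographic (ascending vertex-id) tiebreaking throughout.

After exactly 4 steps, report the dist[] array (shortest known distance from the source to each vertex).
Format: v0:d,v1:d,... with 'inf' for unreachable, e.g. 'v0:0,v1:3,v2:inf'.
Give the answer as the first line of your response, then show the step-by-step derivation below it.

v0:29,v1:inf,v2:0,v3:20,v4:14

step 1: dist = v0:inf,v1:inf,v2:0,v3:inf,v4:14
step 2: dist = v0:29,v1:inf,v2:0,v3:20,v4:14
step 3: dist = v0:29,v1:inf,v2:0,v3:20,v4:14
step 4: dist = v0:29,v1:inf,v2:0,v3:20,v4:14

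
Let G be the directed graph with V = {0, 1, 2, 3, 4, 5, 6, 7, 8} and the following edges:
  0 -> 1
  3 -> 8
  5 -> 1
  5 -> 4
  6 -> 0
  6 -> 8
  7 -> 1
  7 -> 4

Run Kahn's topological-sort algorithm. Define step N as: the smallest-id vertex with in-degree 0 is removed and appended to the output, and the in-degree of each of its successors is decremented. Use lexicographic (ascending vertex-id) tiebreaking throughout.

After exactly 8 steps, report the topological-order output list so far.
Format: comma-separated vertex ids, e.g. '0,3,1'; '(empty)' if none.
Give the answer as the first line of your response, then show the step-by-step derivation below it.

2,3,5,6,0,7,1,4

step 1: output 2; order=[2]; indeg=(1,3,0,0,2,0,0,0,2)
step 2: output 3; order=[2,3]; indeg=(1,3,0,0,2,0,0,0,1)
step 3: output 5; order=[2,3,5]; indeg=(1,2,0,0,1,0,0,0,1)
step 4: output 6; order=[2,3,5,6]; indeg=(0,2,0,0,1,0,0,0,0)
step 5: output 0; order=[2,3,5,6,0]; indeg=(0,1,0,0,1,0,0,0,0)
step 6: output 7; order=[2,3,5,6,0,7]; indeg=(0,0,0,0,0,0,0,0,0)
step 7: output 1; order=[2,3,5,6,0,7,1]; indeg=(0,0,0,0,0,0,0,0,0)
step 8: output 4; order=[2,3,5,6,0,7,1,4]; indeg=(0,0,0,0,0,0,0,0,0)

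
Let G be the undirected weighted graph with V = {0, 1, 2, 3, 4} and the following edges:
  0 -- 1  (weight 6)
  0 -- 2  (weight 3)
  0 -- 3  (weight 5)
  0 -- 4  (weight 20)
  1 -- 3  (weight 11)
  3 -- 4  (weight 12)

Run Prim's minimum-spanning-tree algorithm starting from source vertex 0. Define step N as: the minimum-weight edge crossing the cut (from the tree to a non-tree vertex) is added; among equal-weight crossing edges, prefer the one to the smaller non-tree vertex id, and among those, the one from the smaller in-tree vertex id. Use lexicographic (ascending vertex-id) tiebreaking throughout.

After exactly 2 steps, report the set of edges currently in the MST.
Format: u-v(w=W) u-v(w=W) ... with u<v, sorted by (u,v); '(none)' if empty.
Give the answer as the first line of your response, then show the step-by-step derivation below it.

0-2(w=3) 0-3(w=5)

step 1: add edge 0-2 (w=3); MST = {0-2(w=3)}
step 2: add edge 0-3 (w=5); MST = {0-2(w=3) 0-3(w=5)}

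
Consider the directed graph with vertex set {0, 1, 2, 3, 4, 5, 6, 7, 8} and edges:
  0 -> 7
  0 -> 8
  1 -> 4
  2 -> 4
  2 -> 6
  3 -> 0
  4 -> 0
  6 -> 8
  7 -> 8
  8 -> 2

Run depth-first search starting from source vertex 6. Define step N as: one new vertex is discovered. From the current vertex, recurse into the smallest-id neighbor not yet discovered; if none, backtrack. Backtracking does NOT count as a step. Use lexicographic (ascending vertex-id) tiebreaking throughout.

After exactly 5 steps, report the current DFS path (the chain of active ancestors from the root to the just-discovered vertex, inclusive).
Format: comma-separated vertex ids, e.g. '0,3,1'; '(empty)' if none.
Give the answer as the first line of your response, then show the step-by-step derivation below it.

6,8,2,4,0

step 1: discover 6; path=6; order=6
step 2: discover 8; path=6>8; order=6,8
step 3: discover 2; path=6>8>2; order=6,8,2
step 4: discover 4; path=6>8>2>4; order=6,8,2,4
step 5: discover 0; path=6>8>2>4>0; order=6,8,2,4,0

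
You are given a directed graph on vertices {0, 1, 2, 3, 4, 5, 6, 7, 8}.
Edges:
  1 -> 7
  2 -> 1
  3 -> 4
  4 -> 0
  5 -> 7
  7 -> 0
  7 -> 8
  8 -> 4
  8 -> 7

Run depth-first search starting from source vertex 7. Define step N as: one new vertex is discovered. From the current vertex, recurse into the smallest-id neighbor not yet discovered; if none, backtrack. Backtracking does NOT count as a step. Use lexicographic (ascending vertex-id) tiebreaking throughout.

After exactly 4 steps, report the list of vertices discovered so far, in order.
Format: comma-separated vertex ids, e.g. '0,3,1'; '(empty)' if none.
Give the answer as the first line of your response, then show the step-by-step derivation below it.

7,0,8,4

step 1: discover 7; path=7; order=7
step 2: discover 0; path=7>0; order=7,0
step 3: discover 8; path=7>8; order=7,0,8
step 4: discover 4; path=7>8>4; order=7,0,8,4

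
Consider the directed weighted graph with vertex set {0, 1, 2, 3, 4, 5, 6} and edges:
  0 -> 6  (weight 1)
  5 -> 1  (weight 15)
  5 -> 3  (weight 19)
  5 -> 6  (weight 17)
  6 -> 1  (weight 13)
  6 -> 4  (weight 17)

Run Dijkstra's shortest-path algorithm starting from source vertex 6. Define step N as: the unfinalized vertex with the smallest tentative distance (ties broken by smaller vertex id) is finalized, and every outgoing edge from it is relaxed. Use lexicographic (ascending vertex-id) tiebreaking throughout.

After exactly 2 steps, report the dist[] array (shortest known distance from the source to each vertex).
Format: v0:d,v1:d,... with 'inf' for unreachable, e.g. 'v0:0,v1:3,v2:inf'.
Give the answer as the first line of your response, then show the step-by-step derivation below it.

v0:inf,v1:13,v2:inf,v3:inf,v4:17,v5:inf,v6:0

step 1: dist = v0:inf,v1:13,v2:inf,v3:inf,v4:17,v5:inf,v6:0
step 2: dist = v0:inf,v1:13,v2:inf,v3:inf,v4:17,v5:inf,v6:0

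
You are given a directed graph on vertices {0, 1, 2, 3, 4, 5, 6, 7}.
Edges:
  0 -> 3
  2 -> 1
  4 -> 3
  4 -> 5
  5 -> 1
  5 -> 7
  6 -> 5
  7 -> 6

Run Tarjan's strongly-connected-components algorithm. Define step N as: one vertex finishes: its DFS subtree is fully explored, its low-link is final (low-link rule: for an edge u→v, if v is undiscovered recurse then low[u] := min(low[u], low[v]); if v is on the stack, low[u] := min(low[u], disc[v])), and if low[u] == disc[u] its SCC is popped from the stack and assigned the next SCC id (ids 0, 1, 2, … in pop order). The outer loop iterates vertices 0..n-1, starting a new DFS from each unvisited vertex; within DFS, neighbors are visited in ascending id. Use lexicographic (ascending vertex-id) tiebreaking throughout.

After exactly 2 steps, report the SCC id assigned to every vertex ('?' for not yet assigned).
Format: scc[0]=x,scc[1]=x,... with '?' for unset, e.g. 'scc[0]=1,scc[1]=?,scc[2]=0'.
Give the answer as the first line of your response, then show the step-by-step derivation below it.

scc[0]=1,scc[1]=?,scc[2]=?,scc[3]=0,scc[4]=?,scc[5]=?,scc[6]=?,scc[7]=?

step 1: low=(low[0]=0,low[1]=?,low[2]=?,low[3]=1,low[4]=?,low[5]=?,low[6]=?,low[7]=?); scc=(scc[0]=?,scc[1]=?,scc[2]=?,scc[3]=0,scc[4]=?,scc[5]=?,scc[6]=?,scc[7]=?)
step 2: low=(low[0]=0,low[1]=?,low[2]=?,low[3]=1,low[4]=?,low[5]=?,low[6]=?,low[7]=?); scc=(scc[0]=1,scc[1]=?,scc[2]=?,scc[3]=0,scc[4]=?,scc[5]=?,scc[6]=?,scc[7]=?)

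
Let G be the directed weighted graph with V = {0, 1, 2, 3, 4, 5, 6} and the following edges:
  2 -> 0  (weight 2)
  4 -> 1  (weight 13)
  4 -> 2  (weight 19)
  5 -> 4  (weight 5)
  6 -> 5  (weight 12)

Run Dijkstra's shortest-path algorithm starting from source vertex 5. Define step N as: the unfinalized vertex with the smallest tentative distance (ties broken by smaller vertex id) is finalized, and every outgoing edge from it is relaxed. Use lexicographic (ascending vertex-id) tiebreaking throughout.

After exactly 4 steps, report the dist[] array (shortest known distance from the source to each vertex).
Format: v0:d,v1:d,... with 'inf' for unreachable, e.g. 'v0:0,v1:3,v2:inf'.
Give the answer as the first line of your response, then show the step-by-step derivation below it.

v0:26,v1:18,v2:24,v3:inf,v4:5,v5:0,v6:inf

step 1: dist = v0:inf,v1:inf,v2:inf,v3:inf,v4:5,v5:0,v6:inf
step 2: dist = v0:inf,v1:18,v2:24,v3:inf,v4:5,v5:0,v6:inf
step 3: dist = v0:inf,v1:18,v2:24,v3:inf,v4:5,v5:0,v6:inf
step 4: dist = v0:26,v1:18,v2:24,v3:inf,v4:5,v5:0,v6:inf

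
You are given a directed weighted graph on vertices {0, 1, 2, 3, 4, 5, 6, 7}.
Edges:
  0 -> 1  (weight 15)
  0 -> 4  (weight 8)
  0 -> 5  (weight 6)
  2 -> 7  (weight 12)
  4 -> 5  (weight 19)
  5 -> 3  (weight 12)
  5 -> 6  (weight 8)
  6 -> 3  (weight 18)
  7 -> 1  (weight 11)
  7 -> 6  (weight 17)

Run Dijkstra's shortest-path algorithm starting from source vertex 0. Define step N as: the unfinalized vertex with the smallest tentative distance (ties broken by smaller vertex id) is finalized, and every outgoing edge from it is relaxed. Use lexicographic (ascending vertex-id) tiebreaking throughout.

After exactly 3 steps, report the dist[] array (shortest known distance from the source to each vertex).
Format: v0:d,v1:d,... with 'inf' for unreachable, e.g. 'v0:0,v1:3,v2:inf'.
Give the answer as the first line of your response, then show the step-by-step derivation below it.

v0:0,v1:15,v2:inf,v3:18,v4:8,v5:6,v6:14,v7:inf

step 1: dist = v0:0,v1:15,v2:inf,v3:inf,v4:8,v5:6,v6:inf,v7:inf
step 2: dist = v0:0,v1:15,v2:inf,v3:18,v4:8,v5:6,v6:14,v7:inf
step 3: dist = v0:0,v1:15,v2:inf,v3:18,v4:8,v5:6,v6:14,v7:inf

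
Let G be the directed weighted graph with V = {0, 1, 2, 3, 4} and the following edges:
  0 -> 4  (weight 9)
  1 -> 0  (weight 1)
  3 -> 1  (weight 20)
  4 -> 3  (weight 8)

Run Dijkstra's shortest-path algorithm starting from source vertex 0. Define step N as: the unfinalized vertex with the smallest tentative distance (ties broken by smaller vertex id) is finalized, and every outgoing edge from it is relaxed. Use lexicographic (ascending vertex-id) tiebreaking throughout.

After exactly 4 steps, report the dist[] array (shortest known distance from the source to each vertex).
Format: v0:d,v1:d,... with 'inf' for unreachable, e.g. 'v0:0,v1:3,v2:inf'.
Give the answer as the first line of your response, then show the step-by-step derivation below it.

v0:0,v1:37,v2:inf,v3:17,v4:9

step 1: dist = v0:0,v1:inf,v2:inf,v3:inf,v4:9
step 2: dist = v0:0,v1:inf,v2:inf,v3:17,v4:9
step 3: dist = v0:0,v1:37,v2:inf,v3:17,v4:9
step 4: dist = v0:0,v1:37,v2:inf,v3:17,v4:9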